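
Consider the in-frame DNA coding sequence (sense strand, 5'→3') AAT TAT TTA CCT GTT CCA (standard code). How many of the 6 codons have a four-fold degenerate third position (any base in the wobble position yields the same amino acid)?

Codon 1 AAT (Asn): third position 2-fold.
Codon 2 TAT (Tyr): third position 2-fold.
Codon 3 TTA (Leu): third position 2-fold.
Codon 4 CCT (Pro): third position 4-fold.
Codon 5 GTT (Val): third position 4-fold.
Codon 6 CCA (Pro): third position 4-fold.
Four-fold degenerate third positions: 3.

3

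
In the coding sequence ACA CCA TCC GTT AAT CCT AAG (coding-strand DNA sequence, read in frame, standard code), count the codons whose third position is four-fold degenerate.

5

Codon 1 ACA (Thr): third position 4-fold.
Codon 2 CCA (Pro): third position 4-fold.
Codon 3 TCC (Ser): third position 4-fold.
Codon 4 GTT (Val): third position 4-fold.
Codon 5 AAT (Asn): third position 2-fold.
Codon 6 CCT (Pro): third position 4-fold.
Codon 7 AAG (Lys): third position 2-fold.
Four-fold degenerate third positions: 5.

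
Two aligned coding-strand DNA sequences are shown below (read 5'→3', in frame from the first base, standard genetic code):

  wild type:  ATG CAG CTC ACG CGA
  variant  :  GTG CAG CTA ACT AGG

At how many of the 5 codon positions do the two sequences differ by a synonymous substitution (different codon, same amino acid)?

3

Codon 1: ATG Met / GTG Val — nonsynonymous.
Codon 2: CAG Gln / CAG Gln — identical.
Codon 3: CTC Leu / CTA Leu — synonymous.
Codon 4: ACG Thr / ACT Thr — synonymous.
Codon 5: CGA Arg / AGG Arg — synonymous.
Synonymous differences: 3.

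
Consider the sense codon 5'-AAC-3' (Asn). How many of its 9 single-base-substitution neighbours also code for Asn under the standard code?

Position 1: none → 0 synonymous.
Position 2: none → 0 synonymous.
Position 3: AAT → 1 synonymous.
Total: 0 + 0 + 1 = 1.

1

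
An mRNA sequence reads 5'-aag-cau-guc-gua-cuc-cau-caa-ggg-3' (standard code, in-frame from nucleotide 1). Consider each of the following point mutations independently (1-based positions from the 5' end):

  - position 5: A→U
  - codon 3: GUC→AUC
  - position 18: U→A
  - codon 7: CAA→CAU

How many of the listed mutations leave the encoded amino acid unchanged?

0

Codon 2: CAU (His) → CUU (Leu) — missense.
Codon 3: GUC (Val) → AUC (Ile) — missense.
Codon 6: CAU (His) → CAA (Gln) — missense.
Codon 7: CAA (Gln) → CAU (His) — missense.
Synonymous: 0 of 4.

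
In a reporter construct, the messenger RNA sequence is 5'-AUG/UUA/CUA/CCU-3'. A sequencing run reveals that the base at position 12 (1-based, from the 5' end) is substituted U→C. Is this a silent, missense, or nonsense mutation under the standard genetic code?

silent

Position 12 falls in codon 4: CCU → Pro.
After the substitution the codon is CCC → Pro.
Both encode Pro, so the change is synonymous.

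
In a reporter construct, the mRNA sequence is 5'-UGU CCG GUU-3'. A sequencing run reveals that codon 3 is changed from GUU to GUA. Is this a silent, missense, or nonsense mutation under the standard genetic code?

Position 9 falls in codon 3: GUU → Val.
After the substitution the codon is GUA → Val.
Both encode Val, so the change is synonymous.

silent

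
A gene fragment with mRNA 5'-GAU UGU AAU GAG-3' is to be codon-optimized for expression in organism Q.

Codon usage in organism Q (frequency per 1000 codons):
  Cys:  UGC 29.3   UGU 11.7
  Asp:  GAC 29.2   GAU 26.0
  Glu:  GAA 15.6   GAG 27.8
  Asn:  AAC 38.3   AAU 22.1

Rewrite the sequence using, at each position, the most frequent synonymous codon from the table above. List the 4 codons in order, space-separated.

Codon 1 (Asp): best is GAC at 29.2.
Codon 2 (Cys): best is UGC at 29.3.
Codon 3 (Asn): best is AAC at 38.3.
Codon 4 (Glu): best is GAG at 27.8.

GAC UGC AAC GAG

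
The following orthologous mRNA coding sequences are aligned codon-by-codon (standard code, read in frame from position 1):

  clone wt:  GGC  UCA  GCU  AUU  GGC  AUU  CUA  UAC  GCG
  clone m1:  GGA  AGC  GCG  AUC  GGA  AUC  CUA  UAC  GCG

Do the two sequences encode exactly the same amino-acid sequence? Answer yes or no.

yes

Codon 1: GGC Gly / GGA Gly — synonymous.
Codon 2: UCA Ser / AGC Ser — synonymous.
Codon 3: GCU Ala / GCG Ala — synonymous.
Codon 4: AUU Ile / AUC Ile — synonymous.
Codon 5: GGC Gly / GGA Gly — synonymous.
Codon 6: AUU Ile / AUC Ile — synonymous.
Codon 7: CUA Leu / CUA Leu — identical.
Codon 8: UAC Tyr / UAC Tyr — identical.
Codon 9: GCG Ala / GCG Ala — identical.
Nonsynonymous differences: 0 → same protein.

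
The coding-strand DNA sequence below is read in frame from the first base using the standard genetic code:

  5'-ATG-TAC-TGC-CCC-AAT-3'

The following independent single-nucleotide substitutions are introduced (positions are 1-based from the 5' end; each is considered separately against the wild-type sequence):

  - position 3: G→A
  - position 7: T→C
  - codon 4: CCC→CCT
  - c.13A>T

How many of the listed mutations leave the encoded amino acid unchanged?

1

Codon 1: ATG (Met) → ATA (Ile) — missense.
Codon 3: TGC (Cys) → CGC (Arg) — missense.
Codon 4: CCC (Pro) → CCT (Pro) — synonymous.
Codon 5: AAT (Asn) → TAT (Tyr) — missense.
Synonymous: 1 of 4.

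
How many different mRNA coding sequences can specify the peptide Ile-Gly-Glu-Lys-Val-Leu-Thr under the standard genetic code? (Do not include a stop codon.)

4608

Ile: 3 codons.
Gly: 4 codons.
Glu: 2 codons.
Lys: 2 codons.
Val: 4 codons.
Leu: 6 codons.
Thr: 4 codons.
3 × 4 × 2 × 2 × 4 × 6 × 4 = 4608.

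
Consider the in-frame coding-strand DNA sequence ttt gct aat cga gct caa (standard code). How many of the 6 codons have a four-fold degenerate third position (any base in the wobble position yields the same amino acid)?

Codon 1 TTT (Phe): third position 2-fold.
Codon 2 GCT (Ala): third position 4-fold.
Codon 3 AAT (Asn): third position 2-fold.
Codon 4 CGA (Arg): third position 4-fold.
Codon 5 GCT (Ala): third position 4-fold.
Codon 6 CAA (Gln): third position 2-fold.
Four-fold degenerate third positions: 3.

3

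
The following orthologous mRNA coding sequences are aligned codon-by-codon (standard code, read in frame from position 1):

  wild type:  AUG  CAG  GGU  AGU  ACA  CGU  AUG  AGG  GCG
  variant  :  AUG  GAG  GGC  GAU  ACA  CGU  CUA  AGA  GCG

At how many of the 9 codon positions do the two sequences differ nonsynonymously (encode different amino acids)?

Codon 1: AUG Met / AUG Met — identical.
Codon 2: CAG Gln / GAG Glu — nonsynonymous.
Codon 3: GGU Gly / GGC Gly — synonymous.
Codon 4: AGU Ser / GAU Asp — nonsynonymous.
Codon 5: ACA Thr / ACA Thr — identical.
Codon 6: CGU Arg / CGU Arg — identical.
Codon 7: AUG Met / CUA Leu — nonsynonymous.
Codon 8: AGG Arg / AGA Arg — synonymous.
Codon 9: GCG Ala / GCG Ala — identical.
Nonsynonymous differences: 3.

3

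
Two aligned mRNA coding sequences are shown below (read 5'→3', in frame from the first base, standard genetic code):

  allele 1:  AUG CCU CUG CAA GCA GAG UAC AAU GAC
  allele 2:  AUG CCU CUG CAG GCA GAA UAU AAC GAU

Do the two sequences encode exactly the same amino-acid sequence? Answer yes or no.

Codon 1: AUG Met / AUG Met — identical.
Codon 2: CCU Pro / CCU Pro — identical.
Codon 3: CUG Leu / CUG Leu — identical.
Codon 4: CAA Gln / CAG Gln — synonymous.
Codon 5: GCA Ala / GCA Ala — identical.
Codon 6: GAG Glu / GAA Glu — synonymous.
Codon 7: UAC Tyr / UAU Tyr — synonymous.
Codon 8: AAU Asn / AAC Asn — synonymous.
Codon 9: GAC Asp / GAU Asp — synonymous.
Nonsynonymous differences: 0 → same protein.

yes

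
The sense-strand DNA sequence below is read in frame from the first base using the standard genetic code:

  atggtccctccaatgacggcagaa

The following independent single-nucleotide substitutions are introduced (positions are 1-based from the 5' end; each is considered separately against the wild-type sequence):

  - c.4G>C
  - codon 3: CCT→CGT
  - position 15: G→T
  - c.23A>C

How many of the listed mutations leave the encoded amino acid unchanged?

Codon 2: GTC (Val) → CTC (Leu) — missense.
Codon 3: CCT (Pro) → CGT (Arg) — missense.
Codon 5: ATG (Met) → ATT (Ile) — missense.
Codon 8: GAA (Glu) → GCA (Ala) — missense.
Synonymous: 0 of 4.

0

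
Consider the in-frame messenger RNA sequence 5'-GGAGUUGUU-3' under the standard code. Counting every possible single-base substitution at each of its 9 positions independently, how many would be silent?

9

Codon 1 (GGA, Gly): 3 synonymous substitutions.
Codon 2 (GUU, Val): 3 synonymous substitutions.
Codon 3 (GUU, Val): 3 synonymous substitutions.
Total: 3 + 3 + 3 = 9.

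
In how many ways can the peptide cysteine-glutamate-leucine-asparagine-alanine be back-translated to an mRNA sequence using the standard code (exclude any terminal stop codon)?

Cys: 2 codons.
Glu: 2 codons.
Leu: 6 codons.
Asn: 2 codons.
Ala: 4 codons.
2 × 2 × 6 × 2 × 4 = 192.

192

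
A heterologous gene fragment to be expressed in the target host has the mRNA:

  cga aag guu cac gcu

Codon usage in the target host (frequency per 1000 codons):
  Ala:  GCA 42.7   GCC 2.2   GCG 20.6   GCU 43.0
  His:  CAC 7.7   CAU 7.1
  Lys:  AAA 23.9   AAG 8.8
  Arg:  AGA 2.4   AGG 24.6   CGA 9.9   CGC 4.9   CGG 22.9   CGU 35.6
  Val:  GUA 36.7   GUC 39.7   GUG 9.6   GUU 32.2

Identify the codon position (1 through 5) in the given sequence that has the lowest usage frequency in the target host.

4

Codon 1 CGA (Arg): 9.9 per 1000.
Codon 2 AAG (Lys): 8.8 per 1000.
Codon 3 GUU (Val): 32.2 per 1000.
Codon 4 CAC (His): 7.7 per 1000.
Codon 5 GCU (Ala): 43.0 per 1000.
Lowest frequency is 7.7 at codon 4.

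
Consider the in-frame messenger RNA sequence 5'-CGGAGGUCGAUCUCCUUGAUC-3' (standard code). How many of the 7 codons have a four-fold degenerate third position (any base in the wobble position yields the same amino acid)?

3

Codon 1 CGG (Arg): third position 4-fold.
Codon 2 AGG (Arg): third position 2-fold.
Codon 3 UCG (Ser): third position 4-fold.
Codon 4 AUC (Ile): third position 3-fold.
Codon 5 UCC (Ser): third position 4-fold.
Codon 6 UUG (Leu): third position 2-fold.
Codon 7 AUC (Ile): third position 3-fold.
Four-fold degenerate third positions: 3.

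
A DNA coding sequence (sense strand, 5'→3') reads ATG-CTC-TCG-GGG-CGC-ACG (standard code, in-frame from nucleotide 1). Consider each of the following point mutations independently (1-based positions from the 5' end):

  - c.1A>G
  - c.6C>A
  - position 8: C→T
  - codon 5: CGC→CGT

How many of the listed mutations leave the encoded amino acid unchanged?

2

Codon 1: ATG (Met) → GTG (Val) — missense.
Codon 2: CTC (Leu) → CTA (Leu) — synonymous.
Codon 3: TCG (Ser) → TTG (Leu) — missense.
Codon 5: CGC (Arg) → CGT (Arg) — synonymous.
Synonymous: 2 of 4.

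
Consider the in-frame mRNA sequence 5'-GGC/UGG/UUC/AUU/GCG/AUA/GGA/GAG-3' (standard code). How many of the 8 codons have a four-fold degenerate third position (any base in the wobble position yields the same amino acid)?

3

Codon 1 GGC (Gly): third position 4-fold.
Codon 2 UGG (Trp): third position 1-fold.
Codon 3 UUC (Phe): third position 2-fold.
Codon 4 AUU (Ile): third position 3-fold.
Codon 5 GCG (Ala): third position 4-fold.
Codon 6 AUA (Ile): third position 3-fold.
Codon 7 GGA (Gly): third position 4-fold.
Codon 8 GAG (Glu): third position 2-fold.
Four-fold degenerate third positions: 3.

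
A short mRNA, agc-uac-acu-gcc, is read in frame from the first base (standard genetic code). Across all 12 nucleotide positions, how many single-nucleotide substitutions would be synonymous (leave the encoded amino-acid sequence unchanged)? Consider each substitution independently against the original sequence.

Codon 1 (AGC, Ser): 1 synonymous substitution.
Codon 2 (UAC, Tyr): 1 synonymous substitution.
Codon 3 (ACU, Thr): 3 synonymous substitutions.
Codon 4 (GCC, Ala): 3 synonymous substitutions.
Total: 1 + 1 + 3 + 3 = 8.

8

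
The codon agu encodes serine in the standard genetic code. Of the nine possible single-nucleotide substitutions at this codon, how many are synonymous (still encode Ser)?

Position 1: none → 0 synonymous.
Position 2: none → 0 synonymous.
Position 3: AGC → 1 synonymous.
Total: 0 + 0 + 1 = 1.

1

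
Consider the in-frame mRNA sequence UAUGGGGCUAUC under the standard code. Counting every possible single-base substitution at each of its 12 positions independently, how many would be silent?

Codon 1 (UAU, Tyr): 1 synonymous substitution.
Codon 2 (GGG, Gly): 3 synonymous substitutions.
Codon 3 (GCU, Ala): 3 synonymous substitutions.
Codon 4 (AUC, Ile): 2 synonymous substitutions.
Total: 1 + 3 + 3 + 2 = 9.

9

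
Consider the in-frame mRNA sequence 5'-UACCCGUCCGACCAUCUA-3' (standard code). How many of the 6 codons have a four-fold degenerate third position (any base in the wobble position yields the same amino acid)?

3

Codon 1 UAC (Tyr): third position 2-fold.
Codon 2 CCG (Pro): third position 4-fold.
Codon 3 UCC (Ser): third position 4-fold.
Codon 4 GAC (Asp): third position 2-fold.
Codon 5 CAU (His): third position 2-fold.
Codon 6 CUA (Leu): third position 4-fold.
Four-fold degenerate third positions: 3.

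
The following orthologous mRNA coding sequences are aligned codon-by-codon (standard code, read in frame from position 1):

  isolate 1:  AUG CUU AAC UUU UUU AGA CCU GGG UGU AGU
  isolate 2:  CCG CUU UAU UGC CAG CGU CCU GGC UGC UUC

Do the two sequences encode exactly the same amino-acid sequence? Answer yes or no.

Codon 1: AUG Met / CCG Pro — nonsynonymous.
Codon 2: CUU Leu / CUU Leu — identical.
Codon 3: AAC Asn / UAU Tyr — nonsynonymous.
Codon 4: UUU Phe / UGC Cys — nonsynonymous.
Codon 5: UUU Phe / CAG Gln — nonsynonymous.
Codon 6: AGA Arg / CGU Arg — synonymous.
Codon 7: CCU Pro / CCU Pro — identical.
Codon 8: GGG Gly / GGC Gly — synonymous.
Codon 9: UGU Cys / UGC Cys — synonymous.
Codon 10: AGU Ser / UUC Phe — nonsynonymous.
Nonsynonymous differences: 5 → different protein.

no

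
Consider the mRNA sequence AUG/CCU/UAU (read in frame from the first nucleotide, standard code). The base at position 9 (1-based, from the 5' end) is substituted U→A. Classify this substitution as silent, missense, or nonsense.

Position 9 falls in codon 3: UAU → Tyr.
After the substitution the codon is UAA → Stop.
The new codon is a stop codon, so this is a nonsense mutation.

nonsense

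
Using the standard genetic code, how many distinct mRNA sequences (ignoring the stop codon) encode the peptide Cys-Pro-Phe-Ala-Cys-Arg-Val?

Cys: 2 codons.
Pro: 4 codons.
Phe: 2 codons.
Ala: 4 codons.
Cys: 2 codons.
Arg: 6 codons.
Val: 4 codons.
2 × 4 × 2 × 4 × 2 × 6 × 4 = 3072.

3072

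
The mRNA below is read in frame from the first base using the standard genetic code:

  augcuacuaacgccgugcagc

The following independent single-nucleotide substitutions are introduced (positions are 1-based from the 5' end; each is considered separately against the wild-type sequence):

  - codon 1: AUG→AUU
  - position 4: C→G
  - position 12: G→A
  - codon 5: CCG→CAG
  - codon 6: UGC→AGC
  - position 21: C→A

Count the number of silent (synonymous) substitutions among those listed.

1

Codon 1: AUG (Met) → AUU (Ile) — missense.
Codon 2: CUA (Leu) → GUA (Val) — missense.
Codon 4: ACG (Thr) → ACA (Thr) — synonymous.
Codon 5: CCG (Pro) → CAG (Gln) — missense.
Codon 6: UGC (Cys) → AGC (Ser) — missense.
Codon 7: AGC (Ser) → AGA (Arg) — missense.
Synonymous: 1 of 6.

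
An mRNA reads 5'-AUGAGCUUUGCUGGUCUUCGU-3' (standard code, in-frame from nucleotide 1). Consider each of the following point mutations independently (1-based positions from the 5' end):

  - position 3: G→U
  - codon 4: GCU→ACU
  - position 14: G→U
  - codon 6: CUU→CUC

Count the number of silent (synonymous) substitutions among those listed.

1

Codon 1: AUG (Met) → AUU (Ile) — missense.
Codon 4: GCU (Ala) → ACU (Thr) — missense.
Codon 5: GGU (Gly) → GUU (Val) — missense.
Codon 6: CUU (Leu) → CUC (Leu) — synonymous.
Synonymous: 1 of 4.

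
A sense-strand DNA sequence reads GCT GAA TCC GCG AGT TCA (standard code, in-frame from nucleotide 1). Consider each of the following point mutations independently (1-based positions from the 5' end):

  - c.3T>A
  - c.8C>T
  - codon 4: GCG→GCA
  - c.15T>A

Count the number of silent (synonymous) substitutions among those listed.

2

Codon 1: GCT (Ala) → GCA (Ala) — synonymous.
Codon 3: TCC (Ser) → TTC (Phe) — missense.
Codon 4: GCG (Ala) → GCA (Ala) — synonymous.
Codon 5: AGT (Ser) → AGA (Arg) — missense.
Synonymous: 2 of 4.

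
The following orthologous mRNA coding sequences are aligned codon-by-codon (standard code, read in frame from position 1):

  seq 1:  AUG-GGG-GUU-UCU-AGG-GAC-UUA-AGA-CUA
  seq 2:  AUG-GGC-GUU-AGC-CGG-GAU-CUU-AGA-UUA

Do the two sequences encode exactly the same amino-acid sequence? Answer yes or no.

yes

Codon 1: AUG Met / AUG Met — identical.
Codon 2: GGG Gly / GGC Gly — synonymous.
Codon 3: GUU Val / GUU Val — identical.
Codon 4: UCU Ser / AGC Ser — synonymous.
Codon 5: AGG Arg / CGG Arg — synonymous.
Codon 6: GAC Asp / GAU Asp — synonymous.
Codon 7: UUA Leu / CUU Leu — synonymous.
Codon 8: AGA Arg / AGA Arg — identical.
Codon 9: CUA Leu / UUA Leu — synonymous.
Nonsynonymous differences: 0 → same protein.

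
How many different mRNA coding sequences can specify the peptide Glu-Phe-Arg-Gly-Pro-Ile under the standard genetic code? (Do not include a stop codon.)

1152

Glu: 2 codons.
Phe: 2 codons.
Arg: 6 codons.
Gly: 4 codons.
Pro: 4 codons.
Ile: 3 codons.
2 × 2 × 6 × 4 × 4 × 3 = 1152.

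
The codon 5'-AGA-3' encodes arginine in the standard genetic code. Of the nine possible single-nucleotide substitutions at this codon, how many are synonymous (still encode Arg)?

2

Position 1: CGA → 1 synonymous.
Position 2: none → 0 synonymous.
Position 3: AGG → 1 synonymous.
Total: 1 + 0 + 1 = 2.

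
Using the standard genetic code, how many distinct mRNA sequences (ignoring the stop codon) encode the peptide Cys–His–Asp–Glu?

16

Cys: 2 codons.
His: 2 codons.
Asp: 2 codons.
Glu: 2 codons.
2 × 2 × 2 × 2 = 16.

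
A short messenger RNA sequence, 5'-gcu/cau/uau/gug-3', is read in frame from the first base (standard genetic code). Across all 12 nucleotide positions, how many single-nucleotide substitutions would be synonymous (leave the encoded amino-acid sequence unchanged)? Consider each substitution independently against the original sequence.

8

Codon 1 (GCU, Ala): 3 synonymous substitutions.
Codon 2 (CAU, His): 1 synonymous substitution.
Codon 3 (UAU, Tyr): 1 synonymous substitution.
Codon 4 (GUG, Val): 3 synonymous substitutions.
Total: 3 + 1 + 1 + 3 = 8.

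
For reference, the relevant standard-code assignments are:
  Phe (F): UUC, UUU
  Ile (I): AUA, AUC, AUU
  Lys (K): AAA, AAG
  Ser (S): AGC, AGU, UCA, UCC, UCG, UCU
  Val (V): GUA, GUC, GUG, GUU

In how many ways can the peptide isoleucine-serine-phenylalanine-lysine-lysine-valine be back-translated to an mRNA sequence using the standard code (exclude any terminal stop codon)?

576

Ile: 3 codons.
Ser: 6 codons.
Phe: 2 codons.
Lys: 2 codons.
Lys: 2 codons.
Val: 4 codons.
3 × 6 × 2 × 2 × 2 × 4 = 576.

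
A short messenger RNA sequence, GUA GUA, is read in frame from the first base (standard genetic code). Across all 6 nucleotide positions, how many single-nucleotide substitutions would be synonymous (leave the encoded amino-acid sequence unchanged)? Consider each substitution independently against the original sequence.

6

Codon 1 (GUA, Val): 3 synonymous substitutions.
Codon 2 (GUA, Val): 3 synonymous substitutions.
Total: 3 + 3 = 6.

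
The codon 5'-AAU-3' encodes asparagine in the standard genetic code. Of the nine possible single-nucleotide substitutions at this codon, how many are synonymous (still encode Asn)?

Position 1: none → 0 synonymous.
Position 2: none → 0 synonymous.
Position 3: AAC → 1 synonymous.
Total: 0 + 0 + 1 = 1.

1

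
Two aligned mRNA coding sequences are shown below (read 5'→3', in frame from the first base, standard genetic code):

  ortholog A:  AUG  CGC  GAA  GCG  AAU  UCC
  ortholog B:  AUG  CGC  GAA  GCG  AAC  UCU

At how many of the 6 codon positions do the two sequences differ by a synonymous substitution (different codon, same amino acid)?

2

Codon 1: AUG Met / AUG Met — identical.
Codon 2: CGC Arg / CGC Arg — identical.
Codon 3: GAA Glu / GAA Glu — identical.
Codon 4: GCG Ala / GCG Ala — identical.
Codon 5: AAU Asn / AAC Asn — synonymous.
Codon 6: UCC Ser / UCU Ser — synonymous.
Synonymous differences: 2.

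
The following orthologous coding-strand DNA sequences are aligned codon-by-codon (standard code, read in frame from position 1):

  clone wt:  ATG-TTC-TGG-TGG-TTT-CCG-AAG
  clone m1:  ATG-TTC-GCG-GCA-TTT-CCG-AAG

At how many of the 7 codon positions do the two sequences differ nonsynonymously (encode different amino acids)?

Codon 1: ATG Met / ATG Met — identical.
Codon 2: TTC Phe / TTC Phe — identical.
Codon 3: TGG Trp / GCG Ala — nonsynonymous.
Codon 4: TGG Trp / GCA Ala — nonsynonymous.
Codon 5: TTT Phe / TTT Phe — identical.
Codon 6: CCG Pro / CCG Pro — identical.
Codon 7: AAG Lys / AAG Lys — identical.
Nonsynonymous differences: 2.

2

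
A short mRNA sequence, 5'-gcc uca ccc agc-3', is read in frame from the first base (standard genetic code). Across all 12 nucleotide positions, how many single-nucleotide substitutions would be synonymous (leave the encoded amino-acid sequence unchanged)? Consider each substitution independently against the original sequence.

10

Codon 1 (GCC, Ala): 3 synonymous substitutions.
Codon 2 (UCA, Ser): 3 synonymous substitutions.
Codon 3 (CCC, Pro): 3 synonymous substitutions.
Codon 4 (AGC, Ser): 1 synonymous substitution.
Total: 3 + 3 + 3 + 1 = 10.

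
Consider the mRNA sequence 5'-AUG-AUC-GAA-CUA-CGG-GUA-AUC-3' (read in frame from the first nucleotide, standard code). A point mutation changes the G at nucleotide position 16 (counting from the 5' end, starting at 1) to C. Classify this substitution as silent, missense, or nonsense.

missense

Position 16 falls in codon 6: GUA → Val.
After the substitution the codon is CUA → Leu.
Val ≠ Leu, so this is a missense mutation.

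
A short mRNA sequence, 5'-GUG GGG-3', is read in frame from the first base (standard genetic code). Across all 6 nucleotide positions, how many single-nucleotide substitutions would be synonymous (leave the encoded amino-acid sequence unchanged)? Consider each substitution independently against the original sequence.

Codon 1 (GUG, Val): 3 synonymous substitutions.
Codon 2 (GGG, Gly): 3 synonymous substitutions.
Total: 3 + 3 = 6.

6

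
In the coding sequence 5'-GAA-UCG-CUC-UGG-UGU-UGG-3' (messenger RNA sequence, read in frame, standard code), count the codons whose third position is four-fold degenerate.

Codon 1 GAA (Glu): third position 2-fold.
Codon 2 UCG (Ser): third position 4-fold.
Codon 3 CUC (Leu): third position 4-fold.
Codon 4 UGG (Trp): third position 1-fold.
Codon 5 UGU (Cys): third position 2-fold.
Codon 6 UGG (Trp): third position 1-fold.
Four-fold degenerate third positions: 2.

2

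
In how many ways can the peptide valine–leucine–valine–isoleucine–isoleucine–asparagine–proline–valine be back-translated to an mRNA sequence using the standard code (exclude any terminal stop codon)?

27648

Val: 4 codons.
Leu: 6 codons.
Val: 4 codons.
Ile: 3 codons.
Ile: 3 codons.
Asn: 2 codons.
Pro: 4 codons.
Val: 4 codons.
4 × 6 × 4 × 3 × 3 × 2 × 4 × 4 = 27648.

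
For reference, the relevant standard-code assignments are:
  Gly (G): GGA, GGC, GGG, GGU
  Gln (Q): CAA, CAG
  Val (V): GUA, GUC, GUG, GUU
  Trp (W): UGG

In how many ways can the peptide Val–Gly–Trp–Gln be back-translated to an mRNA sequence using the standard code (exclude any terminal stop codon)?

32

Val: 4 codons.
Gly: 4 codons.
Trp: 1 codon.
Gln: 2 codons.
4 × 4 × 1 × 2 = 32.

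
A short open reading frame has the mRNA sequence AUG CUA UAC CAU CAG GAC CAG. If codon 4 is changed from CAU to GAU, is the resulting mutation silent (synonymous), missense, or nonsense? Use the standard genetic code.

Position 10 falls in codon 4: CAU → His.
After the substitution the codon is GAU → Asp.
His ≠ Asp, so this is a missense mutation.

missense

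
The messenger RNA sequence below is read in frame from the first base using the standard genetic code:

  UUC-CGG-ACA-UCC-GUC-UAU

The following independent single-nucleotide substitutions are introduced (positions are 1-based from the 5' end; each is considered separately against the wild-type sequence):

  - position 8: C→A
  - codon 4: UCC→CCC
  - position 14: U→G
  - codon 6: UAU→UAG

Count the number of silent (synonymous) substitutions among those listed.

0

Codon 3: ACA (Thr) → AAA (Lys) — missense.
Codon 4: UCC (Ser) → CCC (Pro) — missense.
Codon 5: GUC (Val) → GGC (Gly) — missense.
Codon 6: UAU (Tyr) → UAG (Stop) — nonsense.
Synonymous: 0 of 4.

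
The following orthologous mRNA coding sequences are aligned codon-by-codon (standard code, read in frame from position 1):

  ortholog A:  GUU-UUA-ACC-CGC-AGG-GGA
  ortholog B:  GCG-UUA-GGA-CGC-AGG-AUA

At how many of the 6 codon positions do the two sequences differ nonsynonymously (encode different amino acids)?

Codon 1: GUU Val / GCG Ala — nonsynonymous.
Codon 2: UUA Leu / UUA Leu — identical.
Codon 3: ACC Thr / GGA Gly — nonsynonymous.
Codon 4: CGC Arg / CGC Arg — identical.
Codon 5: AGG Arg / AGG Arg — identical.
Codon 6: GGA Gly / AUA Ile — nonsynonymous.
Nonsynonymous differences: 3.

3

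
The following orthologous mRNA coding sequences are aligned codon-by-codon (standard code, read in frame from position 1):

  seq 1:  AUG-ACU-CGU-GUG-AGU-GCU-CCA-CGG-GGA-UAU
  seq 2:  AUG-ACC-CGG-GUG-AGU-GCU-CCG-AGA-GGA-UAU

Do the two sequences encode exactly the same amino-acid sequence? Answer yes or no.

Codon 1: AUG Met / AUG Met — identical.
Codon 2: ACU Thr / ACC Thr — synonymous.
Codon 3: CGU Arg / CGG Arg — synonymous.
Codon 4: GUG Val / GUG Val — identical.
Codon 5: AGU Ser / AGU Ser — identical.
Codon 6: GCU Ala / GCU Ala — identical.
Codon 7: CCA Pro / CCG Pro — synonymous.
Codon 8: CGG Arg / AGA Arg — synonymous.
Codon 9: GGA Gly / GGA Gly — identical.
Codon 10: UAU Tyr / UAU Tyr — identical.
Nonsynonymous differences: 0 → same protein.

yes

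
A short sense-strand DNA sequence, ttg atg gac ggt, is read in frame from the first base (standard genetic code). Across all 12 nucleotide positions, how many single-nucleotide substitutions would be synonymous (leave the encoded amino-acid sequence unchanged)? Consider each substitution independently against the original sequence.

6

Codon 1 (TTG, Leu): 2 synonymous substitutions.
Codon 2 (ATG, Met): 0 synonymous substitutions.
Codon 3 (GAC, Asp): 1 synonymous substitution.
Codon 4 (GGT, Gly): 3 synonymous substitutions.
Total: 2 + 0 + 1 + 3 = 6.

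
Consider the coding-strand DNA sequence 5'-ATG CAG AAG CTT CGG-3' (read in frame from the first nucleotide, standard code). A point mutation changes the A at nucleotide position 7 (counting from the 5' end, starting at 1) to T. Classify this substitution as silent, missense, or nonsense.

Position 7 falls in codon 3: AAG → Lys.
After the substitution the codon is TAG → Stop.
The new codon is a stop codon, so this is a nonsense mutation.

nonsense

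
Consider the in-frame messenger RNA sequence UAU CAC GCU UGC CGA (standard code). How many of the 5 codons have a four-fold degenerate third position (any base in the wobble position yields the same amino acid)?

2

Codon 1 UAU (Tyr): third position 2-fold.
Codon 2 CAC (His): third position 2-fold.
Codon 3 GCU (Ala): third position 4-fold.
Codon 4 UGC (Cys): third position 2-fold.
Codon 5 CGA (Arg): third position 4-fold.
Four-fold degenerate third positions: 2.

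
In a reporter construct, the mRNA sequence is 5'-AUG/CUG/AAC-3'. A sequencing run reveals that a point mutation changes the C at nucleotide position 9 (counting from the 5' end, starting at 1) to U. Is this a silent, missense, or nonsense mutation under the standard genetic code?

silent

Position 9 falls in codon 3: AAC → Asn.
After the substitution the codon is AAU → Asn.
Both encode Asn, so the change is synonymous.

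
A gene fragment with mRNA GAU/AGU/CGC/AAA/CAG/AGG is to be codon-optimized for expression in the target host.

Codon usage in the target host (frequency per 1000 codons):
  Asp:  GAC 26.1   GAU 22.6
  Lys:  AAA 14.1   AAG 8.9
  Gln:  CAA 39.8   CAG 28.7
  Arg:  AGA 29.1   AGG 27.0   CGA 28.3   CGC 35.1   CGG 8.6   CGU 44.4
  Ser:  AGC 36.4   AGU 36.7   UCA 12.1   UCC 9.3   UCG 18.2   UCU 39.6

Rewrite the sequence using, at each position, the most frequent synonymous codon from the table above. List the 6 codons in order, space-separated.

GAC UCU CGU AAA CAA CGU

Codon 1 (Asp): best is GAC at 26.1.
Codon 2 (Ser): best is UCU at 39.6.
Codon 3 (Arg): best is CGU at 44.4.
Codon 4 (Lys): best is AAA at 14.1.
Codon 5 (Gln): best is CAA at 39.8.
Codon 6 (Arg): best is CGU at 44.4.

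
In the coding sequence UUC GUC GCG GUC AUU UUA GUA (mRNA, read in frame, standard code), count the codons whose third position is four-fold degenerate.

Codon 1 UUC (Phe): third position 2-fold.
Codon 2 GUC (Val): third position 4-fold.
Codon 3 GCG (Ala): third position 4-fold.
Codon 4 GUC (Val): third position 4-fold.
Codon 5 AUU (Ile): third position 3-fold.
Codon 6 UUA (Leu): third position 2-fold.
Codon 7 GUA (Val): third position 4-fold.
Four-fold degenerate third positions: 4.

4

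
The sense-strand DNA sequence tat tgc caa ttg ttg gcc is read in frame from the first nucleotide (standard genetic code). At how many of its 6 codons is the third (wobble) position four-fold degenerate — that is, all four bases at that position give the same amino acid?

Codon 1 TAT (Tyr): third position 2-fold.
Codon 2 TGC (Cys): third position 2-fold.
Codon 3 CAA (Gln): third position 2-fold.
Codon 4 TTG (Leu): third position 2-fold.
Codon 5 TTG (Leu): third position 2-fold.
Codon 6 GCC (Ala): third position 4-fold.
Four-fold degenerate third positions: 1.

1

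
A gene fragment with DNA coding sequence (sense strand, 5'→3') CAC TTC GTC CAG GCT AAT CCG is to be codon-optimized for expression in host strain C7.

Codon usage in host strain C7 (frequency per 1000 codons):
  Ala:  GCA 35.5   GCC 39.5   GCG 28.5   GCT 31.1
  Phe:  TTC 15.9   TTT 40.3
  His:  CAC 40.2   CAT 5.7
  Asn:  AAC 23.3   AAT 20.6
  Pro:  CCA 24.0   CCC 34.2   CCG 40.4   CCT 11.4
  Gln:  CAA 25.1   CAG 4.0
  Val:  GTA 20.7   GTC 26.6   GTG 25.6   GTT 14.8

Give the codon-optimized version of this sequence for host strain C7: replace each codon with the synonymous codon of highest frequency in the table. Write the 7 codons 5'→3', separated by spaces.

CAC TTT GTC CAA GCC AAC CCG

Codon 1 (His): best is CAC at 40.2.
Codon 2 (Phe): best is TTT at 40.3.
Codon 3 (Val): best is GTC at 26.6.
Codon 4 (Gln): best is CAA at 25.1.
Codon 5 (Ala): best is GCC at 39.5.
Codon 6 (Asn): best is AAC at 23.3.
Codon 7 (Pro): best is CCG at 40.4.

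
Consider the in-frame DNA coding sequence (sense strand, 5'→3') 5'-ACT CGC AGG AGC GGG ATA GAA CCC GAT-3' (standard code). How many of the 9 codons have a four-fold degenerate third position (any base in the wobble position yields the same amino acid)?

4

Codon 1 ACT (Thr): third position 4-fold.
Codon 2 CGC (Arg): third position 4-fold.
Codon 3 AGG (Arg): third position 2-fold.
Codon 4 AGC (Ser): third position 2-fold.
Codon 5 GGG (Gly): third position 4-fold.
Codon 6 ATA (Ile): third position 3-fold.
Codon 7 GAA (Glu): third position 2-fold.
Codon 8 CCC (Pro): third position 4-fold.
Codon 9 GAT (Asp): third position 2-fold.
Four-fold degenerate third positions: 4.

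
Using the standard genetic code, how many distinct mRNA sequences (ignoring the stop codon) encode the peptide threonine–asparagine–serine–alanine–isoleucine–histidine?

1152

Thr: 4 codons.
Asn: 2 codons.
Ser: 6 codons.
Ala: 4 codons.
Ile: 3 codons.
His: 2 codons.
4 × 2 × 6 × 4 × 3 × 2 = 1152.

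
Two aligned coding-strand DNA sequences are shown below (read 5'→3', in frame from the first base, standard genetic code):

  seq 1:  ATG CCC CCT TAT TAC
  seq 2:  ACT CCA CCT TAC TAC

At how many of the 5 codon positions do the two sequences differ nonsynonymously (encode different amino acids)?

Codon 1: ATG Met / ACT Thr — nonsynonymous.
Codon 2: CCC Pro / CCA Pro — synonymous.
Codon 3: CCT Pro / CCT Pro — identical.
Codon 4: TAT Tyr / TAC Tyr — synonymous.
Codon 5: TAC Tyr / TAC Tyr — identical.
Nonsynonymous differences: 1.

1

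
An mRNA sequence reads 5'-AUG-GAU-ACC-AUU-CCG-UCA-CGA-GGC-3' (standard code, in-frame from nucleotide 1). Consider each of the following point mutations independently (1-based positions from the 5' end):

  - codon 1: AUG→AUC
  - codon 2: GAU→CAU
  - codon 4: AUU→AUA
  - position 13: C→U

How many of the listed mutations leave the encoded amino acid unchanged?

1

Codon 1: AUG (Met) → AUC (Ile) — missense.
Codon 2: GAU (Asp) → CAU (His) — missense.
Codon 4: AUU (Ile) → AUA (Ile) — synonymous.
Codon 5: CCG (Pro) → UCG (Ser) — missense.
Synonymous: 1 of 4.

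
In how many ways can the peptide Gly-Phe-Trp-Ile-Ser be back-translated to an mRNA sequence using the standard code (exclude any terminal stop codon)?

144

Gly: 4 codons.
Phe: 2 codons.
Trp: 1 codon.
Ile: 3 codons.
Ser: 6 codons.
4 × 2 × 1 × 3 × 6 = 144.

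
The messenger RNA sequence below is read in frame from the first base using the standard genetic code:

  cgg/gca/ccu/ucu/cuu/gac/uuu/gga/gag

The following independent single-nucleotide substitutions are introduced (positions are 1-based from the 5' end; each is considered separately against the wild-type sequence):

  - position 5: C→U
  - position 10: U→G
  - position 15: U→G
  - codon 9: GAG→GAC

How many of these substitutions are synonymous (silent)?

1

Codon 2: GCA (Ala) → GUA (Val) — missense.
Codon 4: UCU (Ser) → GCU (Ala) — missense.
Codon 5: CUU (Leu) → CUG (Leu) — synonymous.
Codon 9: GAG (Glu) → GAC (Asp) — missense.
Synonymous: 1 of 4.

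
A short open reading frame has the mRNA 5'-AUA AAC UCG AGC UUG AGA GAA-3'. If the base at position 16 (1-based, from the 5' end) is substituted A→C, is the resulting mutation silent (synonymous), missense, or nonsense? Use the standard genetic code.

silent

Position 16 falls in codon 6: AGA → Arg.
After the substitution the codon is CGA → Arg.
Both encode Arg, so the change is synonymous.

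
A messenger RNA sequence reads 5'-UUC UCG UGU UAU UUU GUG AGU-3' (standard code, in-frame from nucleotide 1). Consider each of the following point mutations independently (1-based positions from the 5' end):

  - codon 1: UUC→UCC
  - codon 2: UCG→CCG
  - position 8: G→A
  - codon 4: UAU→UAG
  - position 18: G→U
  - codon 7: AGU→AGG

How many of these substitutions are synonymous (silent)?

1

Codon 1: UUC (Phe) → UCC (Ser) — missense.
Codon 2: UCG (Ser) → CCG (Pro) — missense.
Codon 3: UGU (Cys) → UAU (Tyr) — missense.
Codon 4: UAU (Tyr) → UAG (Stop) — nonsense.
Codon 6: GUG (Val) → GUU (Val) — synonymous.
Codon 7: AGU (Ser) → AGG (Arg) — missense.
Synonymous: 1 of 6.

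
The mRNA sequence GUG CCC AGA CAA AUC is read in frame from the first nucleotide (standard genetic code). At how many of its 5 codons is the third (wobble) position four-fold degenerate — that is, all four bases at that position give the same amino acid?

Codon 1 GUG (Val): third position 4-fold.
Codon 2 CCC (Pro): third position 4-fold.
Codon 3 AGA (Arg): third position 2-fold.
Codon 4 CAA (Gln): third position 2-fold.
Codon 5 AUC (Ile): third position 3-fold.
Four-fold degenerate third positions: 2.

2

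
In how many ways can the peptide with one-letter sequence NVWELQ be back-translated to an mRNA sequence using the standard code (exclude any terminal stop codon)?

Asn: 2 codons.
Val: 4 codons.
Trp: 1 codon.
Glu: 2 codons.
Leu: 6 codons.
Gln: 2 codons.
2 × 4 × 1 × 2 × 6 × 2 = 192.

192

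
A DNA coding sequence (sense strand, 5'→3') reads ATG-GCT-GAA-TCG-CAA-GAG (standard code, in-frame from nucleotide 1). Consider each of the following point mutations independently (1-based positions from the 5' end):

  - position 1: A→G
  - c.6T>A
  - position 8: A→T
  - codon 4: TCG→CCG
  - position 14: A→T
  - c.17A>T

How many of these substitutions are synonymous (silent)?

1

Codon 1: ATG (Met) → GTG (Val) — missense.
Codon 2: GCT (Ala) → GCA (Ala) — synonymous.
Codon 3: GAA (Glu) → GTA (Val) — missense.
Codon 4: TCG (Ser) → CCG (Pro) — missense.
Codon 5: CAA (Gln) → CTA (Leu) — missense.
Codon 6: GAG (Glu) → GTG (Val) — missense.
Synonymous: 1 of 6.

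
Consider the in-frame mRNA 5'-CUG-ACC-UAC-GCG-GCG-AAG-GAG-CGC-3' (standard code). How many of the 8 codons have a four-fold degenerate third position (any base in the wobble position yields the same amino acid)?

Codon 1 CUG (Leu): third position 4-fold.
Codon 2 ACC (Thr): third position 4-fold.
Codon 3 UAC (Tyr): third position 2-fold.
Codon 4 GCG (Ala): third position 4-fold.
Codon 5 GCG (Ala): third position 4-fold.
Codon 6 AAG (Lys): third position 2-fold.
Codon 7 GAG (Glu): third position 2-fold.
Codon 8 CGC (Arg): third position 4-fold.
Four-fold degenerate third positions: 5.

5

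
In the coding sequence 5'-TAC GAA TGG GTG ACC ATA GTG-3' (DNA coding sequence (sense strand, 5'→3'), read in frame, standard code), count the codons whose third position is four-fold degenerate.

3

Codon 1 TAC (Tyr): third position 2-fold.
Codon 2 GAA (Glu): third position 2-fold.
Codon 3 TGG (Trp): third position 1-fold.
Codon 4 GTG (Val): third position 4-fold.
Codon 5 ACC (Thr): third position 4-fold.
Codon 6 ATA (Ile): third position 3-fold.
Codon 7 GTG (Val): third position 4-fold.
Four-fold degenerate third positions: 3.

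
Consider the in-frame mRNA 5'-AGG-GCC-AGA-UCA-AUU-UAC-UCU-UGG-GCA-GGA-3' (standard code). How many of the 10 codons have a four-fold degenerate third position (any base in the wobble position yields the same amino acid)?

Codon 1 AGG (Arg): third position 2-fold.
Codon 2 GCC (Ala): third position 4-fold.
Codon 3 AGA (Arg): third position 2-fold.
Codon 4 UCA (Ser): third position 4-fold.
Codon 5 AUU (Ile): third position 3-fold.
Codon 6 UAC (Tyr): third position 2-fold.
Codon 7 UCU (Ser): third position 4-fold.
Codon 8 UGG (Trp): third position 1-fold.
Codon 9 GCA (Ala): third position 4-fold.
Codon 10 GGA (Gly): third position 4-fold.
Four-fold degenerate third positions: 5.

5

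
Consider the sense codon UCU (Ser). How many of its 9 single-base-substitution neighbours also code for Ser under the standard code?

3

Position 1: none → 0 synonymous.
Position 2: none → 0 synonymous.
Position 3: UCC, UCA, UCG → 3 synonymous.
Total: 0 + 0 + 3 = 3.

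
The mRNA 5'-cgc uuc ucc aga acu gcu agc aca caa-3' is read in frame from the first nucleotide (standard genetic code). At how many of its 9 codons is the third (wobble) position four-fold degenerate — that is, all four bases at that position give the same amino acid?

5

Codon 1 CGC (Arg): third position 4-fold.
Codon 2 UUC (Phe): third position 2-fold.
Codon 3 UCC (Ser): third position 4-fold.
Codon 4 AGA (Arg): third position 2-fold.
Codon 5 ACU (Thr): third position 4-fold.
Codon 6 GCU (Ala): third position 4-fold.
Codon 7 AGC (Ser): third position 2-fold.
Codon 8 ACA (Thr): third position 4-fold.
Codon 9 CAA (Gln): third position 2-fold.
Four-fold degenerate third positions: 5.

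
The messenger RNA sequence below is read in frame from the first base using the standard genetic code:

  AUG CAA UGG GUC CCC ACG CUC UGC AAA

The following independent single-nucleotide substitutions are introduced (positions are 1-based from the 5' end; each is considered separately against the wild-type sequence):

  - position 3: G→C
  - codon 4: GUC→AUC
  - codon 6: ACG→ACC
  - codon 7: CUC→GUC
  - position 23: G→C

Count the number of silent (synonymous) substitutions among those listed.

Codon 1: AUG (Met) → AUC (Ile) — missense.
Codon 4: GUC (Val) → AUC (Ile) — missense.
Codon 6: ACG (Thr) → ACC (Thr) — synonymous.
Codon 7: CUC (Leu) → GUC (Val) — missense.
Codon 8: UGC (Cys) → UCC (Ser) — missense.
Synonymous: 1 of 5.

1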